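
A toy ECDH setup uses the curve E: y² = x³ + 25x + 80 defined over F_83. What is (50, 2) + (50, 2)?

(32, 38)

tangent at (50, 2): λ = (3·50² + 25)/(2·2) ≡ 55/4. 4⁻¹ ≡ 21 (mod 83) since 4·21 = 84 ≡ 1, so λ ≡ 55·21 ≡ 76.
  x = λ² - 50 - 50 = 5776 - 100 ≡ 32; y = λ·(50 - 32) - 2 ≡ 38. → (32, 38)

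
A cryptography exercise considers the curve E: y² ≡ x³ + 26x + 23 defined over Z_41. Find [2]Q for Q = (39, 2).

tangent at (39, 2): λ = (3·39² + 26)/(2·2) ≡ 38/4. 4⁻¹ ≡ 31 (mod 41) since 4·31 = 124 ≡ 1, so λ ≡ 38·31 ≡ 30.
  x = λ² - 39 - 39 = 900 - 78 ≡ 2; y = λ·(39 - 2) - 2 ≡ 1. → (2, 1)

(2, 1)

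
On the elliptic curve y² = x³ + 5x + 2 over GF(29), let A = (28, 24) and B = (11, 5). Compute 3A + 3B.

(25, 18)

First 3A:
Repeated addition: build up to 3A.
2A: tangent at (28, 24): λ = (3·28² + 5)/(2·24) ≡ 8/19. 19⁻¹ ≡ 26 (mod 29), so λ ≡ 8·26 ≡ 5.
  x = λ² - 28 - 28 = 25 - 56 ≡ 27; y = λ·(28 - 27) - 24 ≡ 10. → (27, 10)
3A: (27, 10) + (28, 24). λ = (24 - 10)/(28 - 27) ≡ 14/1 mod 29. 1⁻¹ ≡ 1 (mod 29), so λ ≡ 14.
  x = λ² - 27 - 28 = 196 - 55 ≡ 25; y = λ·(27 - 25) - 10 ≡ 18. → (25, 18)
3A = (25, 18).
Next 3B:
Repeated addition: build up to 3B.
2B: tangent at (11, 5): λ = (3·11² + 5)/(2·5) ≡ 20/10. 10⁻¹ ≡ 3 (mod 29), so λ ≡ 20·3 ≡ 2.
  x = λ² - 11 - 11 = 4 - 22 ≡ 11; y = λ·(11 - 11) - 5 ≡ 24. → (11, 24)
3B: (11, 24) + (11, 5): same x and y₁ ≡ -y₂, so the sum is O.
3B = O.
Finally 3A + 3B:
(25, 18) + O = (25, 18) (identity).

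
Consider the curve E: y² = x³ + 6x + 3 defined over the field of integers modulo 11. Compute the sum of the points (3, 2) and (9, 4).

(4, 5)

(3, 2) + (9, 4). λ = (4 - 2)/(9 - 3) ≡ 2/6 mod 11. 6⁻¹ ≡ 2 (mod 11), so λ ≡ 4.
  x = λ² - 3 - 9 = 16 - 12 ≡ 4; y = λ·(3 - 4) - 2 ≡ 5. → (4, 5)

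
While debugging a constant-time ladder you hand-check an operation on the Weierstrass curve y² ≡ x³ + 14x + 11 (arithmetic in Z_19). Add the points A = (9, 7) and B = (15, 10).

(0, 7)

(9, 7) + (15, 10). λ = (10 - 7)/(15 - 9) ≡ 3/6 mod 19. 6⁻¹ ≡ 16 (mod 19), so λ ≡ 10.
  x = λ² - 9 - 15 = 100 - 24 ≡ 0; y = λ·(9 - 0) - 7 ≡ 7. → (0, 7)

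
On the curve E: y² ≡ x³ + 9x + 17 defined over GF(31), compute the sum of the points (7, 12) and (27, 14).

(7, 12) + (27, 14). λ = (14 - 12)/(27 - 7) ≡ 2/20 mod 31. 20⁻¹ ≡ 14 (mod 31) since 20·14 = 280 ≡ 1, so λ ≡ 28.
  x = λ² - 7 - 27 = 784 - 34 ≡ 6; y = λ·(7 - 6) - 12 ≡ 16. → (6, 16)

(6, 16)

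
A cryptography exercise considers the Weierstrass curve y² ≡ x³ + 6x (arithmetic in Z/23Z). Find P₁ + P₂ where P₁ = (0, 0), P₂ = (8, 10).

(0, 0) + (8, 10). λ = (10 - 0)/(8 - 0) ≡ 10/8 mod 23. 8⁻¹ ≡ 3 (mod 23), so λ ≡ 7.
  x = λ² - 0 - 8 = 49 - 8 ≡ 18; y = λ·(0 - 18) - 0 ≡ 12. → (18, 12)

(18, 12)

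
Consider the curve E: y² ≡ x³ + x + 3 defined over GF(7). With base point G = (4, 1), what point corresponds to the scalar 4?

(6, 1)

Double-and-add on 4 = (100)₂. Start with G = (4, 1) for the leading 1-bit.
double: tangent at (4, 1): λ = (3·4² + 1)/(2·1) ≡ 0/2. 2⁻¹ ≡ 4 (mod 7), so λ ≡ 0·4 ≡ 0.
  x = λ² - 4 - 4 = 0 - 8 ≡ 6; y = λ·(4 - 6) - 1 ≡ 6. → (6, 6)
double: tangent at (6, 6): λ = (3·6² + 1)/(2·6) ≡ 4/5. 5⁻¹ ≡ 3 (mod 7) since 5·3 = 15 ≡ 1, so λ ≡ 4·3 ≡ 5.
  x = λ² - 6 - 6 = 25 - 12 ≡ 6; y = λ·(6 - 6) - 6 ≡ 1. → (6, 1)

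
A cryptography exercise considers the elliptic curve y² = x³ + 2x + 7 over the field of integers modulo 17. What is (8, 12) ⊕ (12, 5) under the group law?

(16, 2)

(8, 12) + (12, 5). λ = (5 - 12)/(12 - 8) ≡ 10/4 mod 17. 4⁻¹ ≡ 13 (mod 17) since 4·13 = 52 ≡ 1, so λ ≡ 11.
  x = λ² - 8 - 12 = 121 - 20 ≡ 16; y = λ·(8 - 16) - 12 ≡ 2. → (16, 2)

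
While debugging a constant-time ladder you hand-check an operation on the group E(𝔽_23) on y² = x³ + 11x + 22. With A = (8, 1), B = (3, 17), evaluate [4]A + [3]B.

(5, 15)

First 4A:
Double-and-add on 4 = (100)₂. Start with A = (8, 1) for the leading 1-bit.
double: tangent at (8, 1): λ = (3·8² + 11)/(2·1) ≡ 19/2. 2⁻¹ ≡ 12 (mod 23) since 2·12 = 24 ≡ 1, so λ ≡ 19·12 ≡ 21.
  x = λ² - 8 - 8 = 441 - 16 ≡ 11; y = λ·(8 - 11) - 1 ≡ 5. → (11, 5)
double: tangent at (11, 5): λ = (3·11² + 11)/(2·5) ≡ 6/10. 10⁻¹ ≡ 7 (mod 23) since 10·7 = 70 ≡ 1, so λ ≡ 6·7 ≡ 19.
  x = λ² - 11 - 11 = 361 - 22 ≡ 17; y = λ·(11 - 17) - 5 ≡ 19. → (17, 19)
4A = (17, 19).
Next 3B:
Repeated addition: build up to 3B.
2B: tangent at (3, 17): λ = (3·3² + 11)/(2·17) ≡ 15/11. 11⁻¹ ≡ 21 (mod 23), so λ ≡ 15·21 ≡ 16.
  x = λ² - 3 - 3 = 256 - 6 ≡ 20; y = λ·(3 - 20) - 17 ≡ 10. → (20, 10)
3B: (20, 10) + (3, 17). λ = (17 - 10)/(3 - 20) ≡ 7/6 mod 23. 6⁻¹ ≡ 4 (mod 23), so λ ≡ 5.
  x = λ² - 20 - 3 = 25 - 23 ≡ 2; y = λ·(20 - 2) - 10 ≡ 11. → (2, 11)
3B = (2, 11).
Finally 4A + 3B:
(17, 19) + (2, 11). λ = (11 - 19)/(2 - 17) ≡ 15/8 mod 23. 8⁻¹ ≡ 3 (mod 23), so λ ≡ 22.
  x = λ² - 17 - 2 = 484 - 19 ≡ 5; y = λ·(17 - 5) - 19 ≡ 15. → (5, 15)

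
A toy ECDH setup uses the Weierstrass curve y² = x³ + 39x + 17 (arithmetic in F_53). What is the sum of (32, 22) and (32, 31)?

The two points share x = 32 and their y-coordinates satisfy 22 + 31 ≡ 0 (mod 53), so they are inverses. Their sum is O.

O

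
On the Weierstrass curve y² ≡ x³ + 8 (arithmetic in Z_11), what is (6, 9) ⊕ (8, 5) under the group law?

(6, 9) + (8, 5). λ = (5 - 9)/(8 - 6) ≡ 7/2 mod 11. 2⁻¹ ≡ 6 (mod 11), so λ ≡ 9.
  x = λ² - 6 - 8 = 81 - 14 ≡ 1; y = λ·(6 - 1) - 9 ≡ 3. → (1, 3)

(1, 3)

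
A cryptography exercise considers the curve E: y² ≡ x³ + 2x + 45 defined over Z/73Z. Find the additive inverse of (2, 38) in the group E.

(2, 35)

-(2, 38) = (2, -38 mod 73) = (2, 35).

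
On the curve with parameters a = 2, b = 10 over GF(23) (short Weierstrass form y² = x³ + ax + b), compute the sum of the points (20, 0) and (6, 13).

(20, 0) + (6, 13). λ = (13 - 0)/(6 - 20) ≡ 13/9 mod 23. 9⁻¹ ≡ 18 (mod 23), so λ ≡ 4.
  x = λ² - 20 - 6 = 16 - 26 ≡ 13; y = λ·(20 - 13) - 0 ≡ 5. → (13, 5)

(13, 5)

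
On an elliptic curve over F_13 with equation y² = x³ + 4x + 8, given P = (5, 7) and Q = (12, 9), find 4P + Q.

First 4P:
Double-and-add on 4 = (100)₂. Start with P = (5, 7) for the leading 1-bit.
double: tangent at (5, 7): λ = (3·5² + 4)/(2·7) ≡ 1/1. 1⁻¹ ≡ 1 (mod 13) since 1·1 = 1 ≡ 1, so λ ≡ 1·1 ≡ 1.
  x = λ² - 5 - 5 = 1 - 10 ≡ 4; y = λ·(5 - 4) - 7 ≡ 7. → (4, 7)
double: tangent at (4, 7): λ = (3·4² + 4)/(2·7) ≡ 0/1. 1⁻¹ ≡ 1 (mod 13), so λ ≡ 0·1 ≡ 0.
  x = λ² - 4 - 4 = 0 - 8 ≡ 5; y = λ·(4 - 5) - 7 ≡ 6. → (5, 6)
4P = (5, 6).
Finally 4P + Q:
(5, 6) + (12, 9). λ = (9 - 6)/(12 - 5) ≡ 3/7 mod 13. 7⁻¹ ≡ 2 (mod 13), so λ ≡ 6.
  x = λ² - 5 - 12 = 36 - 17 ≡ 6; y = λ·(5 - 6) - 6 ≡ 1. → (6, 1)

(6, 1)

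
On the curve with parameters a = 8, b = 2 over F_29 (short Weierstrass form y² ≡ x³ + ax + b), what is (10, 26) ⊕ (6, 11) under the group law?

(10, 26) + (6, 11). λ = (11 - 26)/(6 - 10) ≡ 14/25 mod 29. 25⁻¹ ≡ 7 (mod 29), so λ ≡ 11.
  x = λ² - 10 - 6 = 121 - 16 ≡ 18; y = λ·(10 - 18) - 26 ≡ 2. → (18, 2)

(18, 2)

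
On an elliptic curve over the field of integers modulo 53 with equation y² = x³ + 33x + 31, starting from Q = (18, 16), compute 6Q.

Repeated addition: build up to 6Q.
2Q: tangent at (18, 16): λ = (3·18² + 33)/(2·16) ≡ 51/32. 32⁻¹ ≡ 5 (mod 53), so λ ≡ 51·5 ≡ 43.
  x = λ² - 18 - 18 = 1849 - 36 ≡ 11; y = λ·(18 - 11) - 16 ≡ 20. → (11, 20)
3Q: (11, 20) + (18, 16). λ = (16 - 20)/(18 - 11) ≡ 49/7 mod 53. 7⁻¹ ≡ 38 (mod 53), so λ ≡ 7.
  x = λ² - 11 - 18 = 49 - 29 ≡ 20; y = λ·(11 - 20) - 20 ≡ 23. → (20, 23)
4Q: (20, 23) + (18, 16). λ = (16 - 23)/(18 - 20) ≡ 46/51 mod 53. 51⁻¹ ≡ 26 (mod 53) since 51·26 = 1326 ≡ 1, so λ ≡ 30.
  x = λ² - 20 - 18 = 900 - 38 ≡ 14; y = λ·(20 - 14) - 23 ≡ 51. → (14, 51)
5Q: (14, 51) + (18, 16). λ = (16 - 51)/(18 - 14) ≡ 18/4 mod 53. 4⁻¹ ≡ 40 (mod 53) since 4·40 = 160 ≡ 1, so λ ≡ 31.
  x = λ² - 14 - 18 = 961 - 32 ≡ 28; y = λ·(14 - 28) - 51 ≡ 45. → (28, 45)
6Q: (28, 45) + (18, 16). λ = (16 - 45)/(18 - 28) ≡ 24/43 mod 53. 43⁻¹ ≡ 37 (mod 53), so λ ≡ 40.
  x = λ² - 28 - 18 = 1600 - 46 ≡ 17; y = λ·(28 - 17) - 45 ≡ 24. → (17, 24)

(17, 24)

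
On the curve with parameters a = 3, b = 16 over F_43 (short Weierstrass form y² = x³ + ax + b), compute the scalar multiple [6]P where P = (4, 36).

Repeated addition: build up to 6P.
2P: tangent at (4, 36): λ = (3·4² + 3)/(2·36) ≡ 8/29. 29⁻¹ ≡ 3 (mod 43) since 29·3 = 87 ≡ 1, so λ ≡ 8·3 ≡ 24.
  x = λ² - 4 - 4 = 576 - 8 ≡ 9; y = λ·(4 - 9) - 36 ≡ 16. → (9, 16)
3P: (9, 16) + (4, 36). λ = (36 - 16)/(4 - 9) ≡ 20/38 mod 43. 38⁻¹ ≡ 17 (mod 43), so λ ≡ 39.
  x = λ² - 9 - 4 = 1521 - 13 ≡ 3; y = λ·(9 - 3) - 16 ≡ 3. → (3, 3)
4P: (3, 3) + (4, 36). λ = (36 - 3)/(4 - 3) ≡ 33/1 mod 43. 1⁻¹ ≡ 1 (mod 43), so λ ≡ 33.
  x = λ² - 3 - 4 = 1089 - 7 ≡ 7; y = λ·(3 - 7) - 3 ≡ 37. → (7, 37)
5P: (7, 37) + (4, 36). λ = (36 - 37)/(4 - 7) ≡ 42/40 mod 43. 40⁻¹ ≡ 14 (mod 43), so λ ≡ 29.
  x = λ² - 7 - 4 = 841 - 11 ≡ 13; y = λ·(7 - 13) - 37 ≡ 4. → (13, 4)
6P: (13, 4) + (4, 36). λ = (36 - 4)/(4 - 13) ≡ 32/34 mod 43. 34⁻¹ ≡ 19 (mod 43) since 34·19 = 646 ≡ 1, so λ ≡ 6.
  x = λ² - 13 - 4 = 36 - 17 ≡ 19; y = λ·(13 - 19) - 4 ≡ 3. → (19, 3)

(19, 3)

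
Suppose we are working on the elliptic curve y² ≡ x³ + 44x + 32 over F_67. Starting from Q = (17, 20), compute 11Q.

Repeated addition: build up to 11Q.
2Q: tangent at (17, 20): λ = (3·17² + 44)/(2·20) ≡ 40/40. 40⁻¹ ≡ 62 (mod 67), so λ ≡ 40·62 ≡ 1.
  x = λ² - 17 - 17 = 1 - 34 ≡ 34; y = λ·(17 - 34) - 20 ≡ 30. → (34, 30)
3Q: (34, 30) + (17, 20). λ = (20 - 30)/(17 - 34) ≡ 57/50 mod 67. 50⁻¹ ≡ 63 (mod 67), so λ ≡ 40.
  x = λ² - 34 - 17 = 1600 - 51 ≡ 8; y = λ·(34 - 8) - 30 ≡ 5. → (8, 5)
4Q: (8, 5) + (17, 20). λ = (20 - 5)/(17 - 8) ≡ 15/9 mod 67. 9⁻¹ ≡ 15 (mod 67), so λ ≡ 24.
  x = λ² - 8 - 17 = 576 - 25 ≡ 15; y = λ·(8 - 15) - 5 ≡ 28. → (15, 28)
5Q: (15, 28) + (17, 20). λ = (20 - 28)/(17 - 15) ≡ 59/2 mod 67. 2⁻¹ ≡ 34 (mod 67) since 2·34 = 68 ≡ 1, so λ ≡ 63.
  x = λ² - 15 - 17 = 3969 - 32 ≡ 51; y = λ·(15 - 51) - 28 ≡ 49. → (51, 49)
6Q: (51, 49) + (17, 20). λ = (20 - 49)/(17 - 51) ≡ 38/33 mod 67. 33⁻¹ ≡ 65 (mod 67) since 33·65 = 2145 ≡ 1, so λ ≡ 58.
  x = λ² - 51 - 17 = 3364 - 68 ≡ 13; y = λ·(51 - 13) - 49 ≡ 11. → (13, 11)
7Q: (13, 11) + (17, 20). λ = (20 - 11)/(17 - 13) ≡ 9/4 mod 67. 4⁻¹ ≡ 17 (mod 67) since 4·17 = 68 ≡ 1, so λ ≡ 19.
  x = λ² - 13 - 17 = 361 - 30 ≡ 63; y = λ·(13 - 63) - 11 ≡ 44. → (63, 44)
8Q: (63, 44) + (17, 20). λ = (20 - 44)/(17 - 63) ≡ 43/21 mod 67. 21⁻¹ ≡ 16 (mod 67), so λ ≡ 18.
  x = λ² - 63 - 17 = 324 - 80 ≡ 43; y = λ·(63 - 43) - 44 ≡ 48. → (43, 48)
9Q: (43, 48) + (17, 20). λ = (20 - 48)/(17 - 43) ≡ 39/41 mod 67. 41⁻¹ ≡ 18 (mod 67), so λ ≡ 32.
  x = λ² - 43 - 17 = 1024 - 60 ≡ 26; y = λ·(43 - 26) - 48 ≡ 27. → (26, 27)
10Q: (26, 27) + (17, 20). λ = (20 - 27)/(17 - 26) ≡ 60/58 mod 67. 58⁻¹ ≡ 52 (mod 67), so λ ≡ 38.
  x = λ² - 26 - 17 = 1444 - 43 ≡ 61; y = λ·(26 - 61) - 27 ≡ 50. → (61, 50)
11Q: (61, 50) + (17, 20). λ = (20 - 50)/(17 - 61) ≡ 37/23 mod 67. 23⁻¹ ≡ 35 (mod 67) since 23·35 = 805 ≡ 1, so λ ≡ 22.
  x = λ² - 61 - 17 = 484 - 78 ≡ 4; y = λ·(61 - 4) - 50 ≡ 65. → (4, 65)

(4, 65)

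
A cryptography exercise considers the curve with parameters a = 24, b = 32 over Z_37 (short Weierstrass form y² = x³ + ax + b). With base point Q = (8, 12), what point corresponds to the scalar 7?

(32, 3)

Double-and-add on 7 = (111)₂. Start with Q = (8, 12) for the leading 1-bit.
double: tangent at (8, 12): λ = (3·8² + 24)/(2·12) ≡ 31/24. 24⁻¹ ≡ 17 (mod 37), so λ ≡ 31·17 ≡ 9.
  x = λ² - 8 - 8 = 81 - 16 ≡ 28; y = λ·(8 - 28) - 12 ≡ 30. → (28, 30)
add Q: (28, 30) + (8, 12). λ = (12 - 30)/(8 - 28) ≡ 19/17 mod 37. 17⁻¹ ≡ 24 (mod 37) since 17·24 = 408 ≡ 1, so λ ≡ 12.
  x = λ² - 28 - 8 = 144 - 36 ≡ 34; y = λ·(28 - 34) - 30 ≡ 9. → (34, 9)
double: tangent at (34, 9): λ = (3·34² + 24)/(2·9) ≡ 14/18. 18⁻¹ ≡ 35 (mod 37) since 18·35 = 630 ≡ 1, so λ ≡ 14·35 ≡ 9.
  x = λ² - 34 - 34 = 81 - 68 ≡ 13; y = λ·(34 - 13) - 9 ≡ 32. → (13, 32)
add Q: (13, 32) + (8, 12). λ = (12 - 32)/(8 - 13) ≡ 17/32 mod 37. 32⁻¹ ≡ 22 (mod 37), so λ ≡ 4.
  x = λ² - 13 - 8 = 16 - 21 ≡ 32; y = λ·(13 - 32) - 32 ≡ 3. → (32, 3)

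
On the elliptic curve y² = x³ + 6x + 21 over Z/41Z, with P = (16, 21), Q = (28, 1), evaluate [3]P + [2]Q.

(24, 7)

First 3P:
Repeated addition: build up to 3P.
2P: tangent at (16, 21): λ = (3·16² + 6)/(2·21) ≡ 36/1. 1⁻¹ ≡ 1 (mod 41), so λ ≡ 36·1 ≡ 36.
  x = λ² - 16 - 16 = 1296 - 32 ≡ 34; y = λ·(16 - 34) - 21 ≡ 28. → (34, 28)
3P: (34, 28) + (16, 21). λ = (21 - 28)/(16 - 34) ≡ 34/23 mod 41. 23⁻¹ ≡ 25 (mod 41) since 23·25 = 575 ≡ 1, so λ ≡ 30.
  x = λ² - 34 - 16 = 900 - 50 ≡ 30; y = λ·(34 - 30) - 28 ≡ 10. → (30, 10)
3P = (30, 10).
Next 2Q:
Repeated addition: build up to 2Q.
2Q: tangent at (28, 1): λ = (3·28² + 6)/(2·1) ≡ 21/2. 2⁻¹ ≡ 21 (mod 41), so λ ≡ 21·21 ≡ 31.
  x = λ² - 28 - 28 = 961 - 56 ≡ 3; y = λ·(28 - 3) - 1 ≡ 36. → (3, 36)
2Q = (3, 36).
Finally 3P + 2Q:
(30, 10) + (3, 36). λ = (36 - 10)/(3 - 30) ≡ 26/14 mod 41. 14⁻¹ ≡ 3 (mod 41) since 14·3 = 42 ≡ 1, so λ ≡ 37.
  x = λ² - 30 - 3 = 1369 - 33 ≡ 24; y = λ·(30 - 24) - 10 ≡ 7. → (24, 7)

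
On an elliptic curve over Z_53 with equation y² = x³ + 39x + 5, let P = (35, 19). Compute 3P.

(2, 41)

Repeated addition: build up to 3P.
2P: tangent at (35, 19): λ = (3·35² + 39)/(2·19) ≡ 4/38. 38⁻¹ ≡ 7 (mod 53), so λ ≡ 4·7 ≡ 28.
  x = λ² - 35 - 35 = 784 - 70 ≡ 25; y = λ·(35 - 25) - 19 ≡ 49. → (25, 49)
3P: (25, 49) + (35, 19). λ = (19 - 49)/(35 - 25) ≡ 23/10 mod 53. 10⁻¹ ≡ 16 (mod 53), so λ ≡ 50.
  x = λ² - 25 - 35 = 2500 - 60 ≡ 2; y = λ·(25 - 2) - 49 ≡ 41. → (2, 41)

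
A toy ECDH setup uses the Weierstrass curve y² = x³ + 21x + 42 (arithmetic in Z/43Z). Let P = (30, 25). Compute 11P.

(33, 6)

Double-and-add on 11 = (1011)₂. Start with P = (30, 25) for the leading 1-bit.
double: tangent at (30, 25): λ = (3·30² + 21)/(2·25) ≡ 12/7. 7⁻¹ ≡ 37 (mod 43), so λ ≡ 12·37 ≡ 14.
  x = λ² - 30 - 30 = 196 - 60 ≡ 7; y = λ·(30 - 7) - 25 ≡ 39. → (7, 39)
double: tangent at (7, 39): λ = (3·7² + 21)/(2·39) ≡ 39/35. 35⁻¹ ≡ 16 (mod 43), so λ ≡ 39·16 ≡ 22.
  x = λ² - 7 - 7 = 484 - 14 ≡ 40; y = λ·(7 - 40) - 39 ≡ 9. → (40, 9)
add P: (40, 9) + (30, 25). λ = (25 - 9)/(30 - 40) ≡ 16/33 mod 43. 33⁻¹ ≡ 30 (mod 43) since 33·30 = 990 ≡ 1, so λ ≡ 7.
  x = λ² - 40 - 30 = 49 - 70 ≡ 22; y = λ·(40 - 22) - 9 ≡ 31. → (22, 31)
double: tangent at (22, 31): λ = (3·22² + 21)/(2·31) ≡ 11/19. 19⁻¹ ≡ 34 (mod 43) since 19·34 = 646 ≡ 1, so λ ≡ 11·34 ≡ 30.
  x = λ² - 22 - 22 = 900 - 44 ≡ 39; y = λ·(22 - 39) - 31 ≡ 18. → (39, 18)
add P: (39, 18) + (30, 25). λ = (25 - 18)/(30 - 39) ≡ 7/34 mod 43. 34⁻¹ ≡ 19 (mod 43) since 34·19 = 646 ≡ 1, so λ ≡ 4.
  x = λ² - 39 - 30 = 16 - 69 ≡ 33; y = λ·(39 - 33) - 18 ≡ 6. → (33, 6)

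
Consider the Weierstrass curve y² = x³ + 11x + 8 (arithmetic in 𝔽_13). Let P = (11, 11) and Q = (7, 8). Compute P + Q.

(11, 11) + (7, 8). λ = (8 - 11)/(7 - 11) ≡ 10/9 mod 13. 9⁻¹ ≡ 3 (mod 13) since 9·3 = 27 ≡ 1, so λ ≡ 4.
  x = λ² - 11 - 7 = 16 - 18 ≡ 11; y = λ·(11 - 11) - 11 ≡ 2. → (11, 2)

(11, 2)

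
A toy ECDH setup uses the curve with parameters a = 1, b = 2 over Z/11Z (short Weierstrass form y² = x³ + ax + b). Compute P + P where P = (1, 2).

(10, 0)

tangent at (1, 2): λ = (3·1² + 1)/(2·2) ≡ 4/4. 4⁻¹ ≡ 3 (mod 11) since 4·3 = 12 ≡ 1, so λ ≡ 4·3 ≡ 1.
  x = λ² - 1 - 1 = 1 - 2 ≡ 10; y = λ·(1 - 10) - 2 ≡ 0. → (10, 0)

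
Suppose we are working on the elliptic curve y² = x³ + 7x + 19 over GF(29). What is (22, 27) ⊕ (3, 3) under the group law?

(22, 27) + (3, 3). λ = (3 - 27)/(3 - 22) ≡ 5/10 mod 29. 10⁻¹ ≡ 3 (mod 29) since 10·3 = 30 ≡ 1, so λ ≡ 15.
  x = λ² - 22 - 3 = 225 - 25 ≡ 26; y = λ·(22 - 26) - 27 ≡ 0. → (26, 0)

(26, 0)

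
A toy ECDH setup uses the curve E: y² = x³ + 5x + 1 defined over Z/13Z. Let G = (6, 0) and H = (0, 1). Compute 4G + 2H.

First 4G:
Double-and-add on 4 = (100)₂. Start with G = (6, 0) for the leading 1-bit.
double: (6, 0) + (6, 0): same x and y₁ ≡ -y₂, so the sum is the point at infinity.
double: the point at infinity + the point at infinity = the point at infinity (identity).
4G = the point at infinity.
Next 2H:
Repeated addition: build up to 2H.
2H: tangent at (0, 1): λ = (3·0² + 5)/(2·1) ≡ 5/2. 2⁻¹ ≡ 7 (mod 13), so λ ≡ 5·7 ≡ 9.
  x = λ² - 0 - 0 = 81 - 0 ≡ 3; y = λ·(0 - 3) - 1 ≡ 11. → (3, 11)
2H = (3, 11).
Finally 4G + 2H:
the point at infinity + (3, 11) = (3, 11) (identity).

(3, 11)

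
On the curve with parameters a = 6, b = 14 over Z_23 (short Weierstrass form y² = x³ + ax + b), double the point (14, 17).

tangent at (14, 17): λ = (3·14² + 6)/(2·17) ≡ 19/11. 11⁻¹ ≡ 21 (mod 23) since 11·21 = 231 ≡ 1, so λ ≡ 19·21 ≡ 8.
  x = λ² - 14 - 14 = 64 - 28 ≡ 13; y = λ·(14 - 13) - 17 ≡ 14. → (13, 14)

(13, 14)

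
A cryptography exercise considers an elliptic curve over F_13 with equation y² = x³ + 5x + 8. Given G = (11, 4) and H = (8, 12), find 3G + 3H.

(4, 1)

First 3G:
Repeated addition: build up to 3G.
2G: tangent at (11, 4): λ = (3·11² + 5)/(2·4) ≡ 4/8. 8⁻¹ ≡ 5 (mod 13) since 8·5 = 40 ≡ 1, so λ ≡ 4·5 ≡ 7.
  x = λ² - 11 - 11 = 49 - 22 ≡ 1; y = λ·(11 - 1) - 4 ≡ 1. → (1, 1)
3G: (1, 1) + (11, 4). λ = (4 - 1)/(11 - 1) ≡ 3/10 mod 13. 10⁻¹ ≡ 4 (mod 13) since 10·4 = 40 ≡ 1, so λ ≡ 12.
  x = λ² - 1 - 11 = 144 - 12 ≡ 2; y = λ·(1 - 2) - 1 ≡ 0. → (2, 0)
3G = (2, 0).
Next 3H:
Repeated addition: build up to 3H.
2H: tangent at (8, 12): λ = (3·8² + 5)/(2·12) ≡ 2/11. 11⁻¹ ≡ 6 (mod 13) since 11·6 = 66 ≡ 1, so λ ≡ 2·6 ≡ 12.
  x = λ² - 8 - 8 = 144 - 16 ≡ 11; y = λ·(8 - 11) - 12 ≡ 4. → (11, 4)
3H: (11, 4) + (8, 12). λ = (12 - 4)/(8 - 11) ≡ 8/10 mod 13. 10⁻¹ ≡ 4 (mod 13), so λ ≡ 6.
  x = λ² - 11 - 8 = 36 - 19 ≡ 4; y = λ·(11 - 4) - 4 ≡ 12. → (4, 12)
3H = (4, 12).
Finally 3G + 3H:
(2, 0) + (4, 12). λ = (12 - 0)/(4 - 2) ≡ 12/2 mod 13. 2⁻¹ ≡ 7 (mod 13) since 2·7 = 14 ≡ 1, so λ ≡ 6.
  x = λ² - 2 - 4 = 36 - 6 ≡ 4; y = λ·(2 - 4) - 0 ≡ 1. → (4, 1)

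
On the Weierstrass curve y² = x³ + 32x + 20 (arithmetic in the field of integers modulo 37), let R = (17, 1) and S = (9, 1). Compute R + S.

(17, 1) + (9, 1). λ = (1 - 1)/(9 - 17) ≡ 0/29 mod 37. 29⁻¹ ≡ 23 (mod 37), so λ ≡ 0.
  x = λ² - 17 - 9 = 0 - 26 ≡ 11; y = λ·(17 - 11) - 1 ≡ 36. → (11, 36)

(11, 36)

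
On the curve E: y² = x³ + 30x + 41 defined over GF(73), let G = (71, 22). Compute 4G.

Double-and-add on 4 = (100)₂. Start with G = (71, 22) for the leading 1-bit.
double: tangent at (71, 22): λ = (3·71² + 30)/(2·22) ≡ 42/44. 44⁻¹ ≡ 5 (mod 73), so λ ≡ 42·5 ≡ 64.
  x = λ² - 71 - 71 = 4096 - 142 ≡ 12; y = λ·(71 - 12) - 22 ≡ 31. → (12, 31)
double: tangent at (12, 31): λ = (3·12² + 30)/(2·31) ≡ 24/62. 62⁻¹ ≡ 53 (mod 73), so λ ≡ 24·53 ≡ 31.
  x = λ² - 12 - 12 = 961 - 24 ≡ 61; y = λ·(12 - 61) - 31 ≡ 56. → (61, 56)

(61, 56)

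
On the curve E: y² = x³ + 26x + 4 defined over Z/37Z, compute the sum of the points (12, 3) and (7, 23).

(34, 11)

(12, 3) + (7, 23). λ = (23 - 3)/(7 - 12) ≡ 20/32 mod 37. 32⁻¹ ≡ 22 (mod 37), so λ ≡ 33.
  x = λ² - 12 - 7 = 1089 - 19 ≡ 34; y = λ·(12 - 34) - 3 ≡ 11. → (34, 11)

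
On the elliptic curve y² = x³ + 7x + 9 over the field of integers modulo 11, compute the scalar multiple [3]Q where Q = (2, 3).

(8, 4)

Repeated addition: build up to 3Q.
2Q: tangent at (2, 3): λ = (3·2² + 7)/(2·3) ≡ 8/6. 6⁻¹ ≡ 2 (mod 11), so λ ≡ 8·2 ≡ 5.
  x = λ² - 2 - 2 = 25 - 4 ≡ 10; y = λ·(2 - 10) - 3 ≡ 1. → (10, 1)
3Q: (10, 1) + (2, 3). λ = (3 - 1)/(2 - 10) ≡ 2/3 mod 11. 3⁻¹ ≡ 4 (mod 11) since 3·4 = 12 ≡ 1, so λ ≡ 8.
  x = λ² - 10 - 2 = 64 - 12 ≡ 8; y = λ·(10 - 8) - 1 ≡ 4. → (8, 4)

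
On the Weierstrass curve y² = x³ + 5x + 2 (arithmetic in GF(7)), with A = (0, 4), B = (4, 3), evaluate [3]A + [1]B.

(0, 4)

First 3A:
Repeated addition: build up to 3A.
2A: tangent at (0, 4): λ = (3·0² + 5)/(2·4) ≡ 5/1. 1⁻¹ ≡ 1 (mod 7), so λ ≡ 5·1 ≡ 5.
  x = λ² - 0 - 0 = 25 - 0 ≡ 4; y = λ·(0 - 4) - 4 ≡ 4. → (4, 4)
3A: (4, 4) + (0, 4). λ = (4 - 4)/(0 - 4) ≡ 0/3 mod 7. 3⁻¹ ≡ 5 (mod 7) since 3·5 = 15 ≡ 1, so λ ≡ 0.
  x = λ² - 4 - 0 = 0 - 4 ≡ 3; y = λ·(4 - 3) - 4 ≡ 3. → (3, 3)
3A = (3, 3).
Finally 3A + B:
(3, 3) + (4, 3). λ = (3 - 3)/(4 - 3) ≡ 0/1 mod 7. 1⁻¹ ≡ 1 (mod 7), so λ ≡ 0.
  x = λ² - 3 - 4 = 0 - 7 ≡ 0; y = λ·(3 - 0) - 3 ≡ 4. → (0, 4)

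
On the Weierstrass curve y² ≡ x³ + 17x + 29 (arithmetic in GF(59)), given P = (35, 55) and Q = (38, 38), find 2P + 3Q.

(3, 15)

First 2P:
Repeated addition: build up to 2P.
2P: tangent at (35, 55): λ = (3·35² + 17)/(2·55) ≡ 34/51. 51⁻¹ ≡ 22 (mod 59), so λ ≡ 34·22 ≡ 40.
  x = λ² - 35 - 35 = 1600 - 70 ≡ 55; y = λ·(35 - 55) - 55 ≡ 30. → (55, 30)
2P = (55, 30).
Next 3Q:
Repeated addition: build up to 3Q.
2Q: tangent at (38, 38): λ = (3·38² + 17)/(2·38) ≡ 42/17. 17⁻¹ ≡ 7 (mod 59) since 17·7 = 119 ≡ 1, so λ ≡ 42·7 ≡ 58.
  x = λ² - 38 - 38 = 3364 - 76 ≡ 43; y = λ·(38 - 43) - 38 ≡ 26. → (43, 26)
3Q: (43, 26) + (38, 38). λ = (38 - 26)/(38 - 43) ≡ 12/54 mod 59. 54⁻¹ ≡ 47 (mod 59), so λ ≡ 33.
  x = λ² - 43 - 38 = 1089 - 81 ≡ 5; y = λ·(43 - 5) - 26 ≡ 48. → (5, 48)
3Q = (5, 48).
Finally 2P + 3Q:
(55, 30) + (5, 48). λ = (48 - 30)/(5 - 55) ≡ 18/9 mod 59. 9⁻¹ ≡ 46 (mod 59) since 9·46 = 414 ≡ 1, so λ ≡ 2.
  x = λ² - 55 - 5 = 4 - 60 ≡ 3; y = λ·(55 - 3) - 30 ≡ 15. → (3, 15)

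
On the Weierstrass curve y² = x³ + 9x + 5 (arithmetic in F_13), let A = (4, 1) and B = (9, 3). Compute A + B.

(4, 1) + (9, 3). λ = (3 - 1)/(9 - 4) ≡ 2/5 mod 13. 5⁻¹ ≡ 8 (mod 13), so λ ≡ 3.
  x = λ² - 4 - 9 = 9 - 13 ≡ 9; y = λ·(4 - 9) - 1 ≡ 10. → (9, 10)

(9, 10)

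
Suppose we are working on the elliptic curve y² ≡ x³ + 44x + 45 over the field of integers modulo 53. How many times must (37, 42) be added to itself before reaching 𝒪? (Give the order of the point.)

12

2P: tangent at (37, 42): λ = (3·37² + 44)/(2·42) ≡ 17/31. 31⁻¹ ≡ 12 (mod 53), so λ ≡ 17·12 ≡ 45.
  x = λ² - 37 - 37 = 2025 - 74 ≡ 43; y = λ·(37 - 43) - 42 ≡ 6. → (43, 6)
3P: (43, 6) + (37, 42). λ = (42 - 6)/(37 - 43) ≡ 36/47 mod 53. 47⁻¹ ≡ 44 (mod 53), so λ ≡ 47.
  x = λ² - 43 - 37 = 2209 - 80 ≡ 9; y = λ·(43 - 9) - 6 ≡ 2. → (9, 2)
4P: (9, 2) + (37, 42). λ = (42 - 2)/(37 - 9) ≡ 40/28 mod 53. 28⁻¹ ≡ 36 (mod 53), so λ ≡ 9.
  x = λ² - 9 - 37 = 81 - 46 ≡ 35; y = λ·(9 - 35) - 2 ≡ 29. → (35, 29)
5P: (35, 29) + (37, 42). λ = (42 - 29)/(37 - 35) ≡ 13/2 mod 53. 2⁻¹ ≡ 27 (mod 53) since 2·27 = 54 ≡ 1, so λ ≡ 33.
  x = λ² - 35 - 37 = 1089 - 72 ≡ 10; y = λ·(35 - 10) - 29 ≡ 1. → (10, 1)
6P: (10, 1) + (37, 42). λ = (42 - 1)/(37 - 10) ≡ 41/27 mod 53. 27⁻¹ ≡ 2 (mod 53) since 27·2 = 54 ≡ 1, so λ ≡ 29.
  x = λ² - 10 - 37 = 841 - 47 ≡ 52; y = λ·(10 - 52) - 1 ≡ 0. → (52, 0)
7P: (52, 0) + (37, 42). λ = (42 - 0)/(37 - 52) ≡ 42/38 mod 53. 38⁻¹ ≡ 7 (mod 53) since 38·7 = 266 ≡ 1, so λ ≡ 29.
  x = λ² - 52 - 37 = 841 - 89 ≡ 10; y = λ·(52 - 10) - 0 ≡ 52. → (10, 52)
8P: (10, 52) + (37, 42). λ = (42 - 52)/(37 - 10) ≡ 43/27 mod 53. 27⁻¹ ≡ 2 (mod 53), so λ ≡ 33.
  x = λ² - 10 - 37 = 1089 - 47 ≡ 35; y = λ·(10 - 35) - 52 ≡ 24. → (35, 24)
9P: (35, 24) + (37, 42). λ = (42 - 24)/(37 - 35) ≡ 18/2 mod 53. 2⁻¹ ≡ 27 (mod 53), so λ ≡ 9.
  x = λ² - 35 - 37 = 81 - 72 ≡ 9; y = λ·(35 - 9) - 24 ≡ 51. → (9, 51)
10P: (9, 51) + (37, 42). λ = (42 - 51)/(37 - 9) ≡ 44/28 mod 53. 28⁻¹ ≡ 36 (mod 53) since 28·36 = 1008 ≡ 1, so λ ≡ 47.
  x = λ² - 9 - 37 = 2209 - 46 ≡ 43; y = λ·(9 - 43) - 51 ≡ 47. → (43, 47)
11P: (43, 47) + (37, 42). λ = (42 - 47)/(37 - 43) ≡ 48/47 mod 53. 47⁻¹ ≡ 44 (mod 53) since 47·44 = 2068 ≡ 1, so λ ≡ 45.
  x = λ² - 43 - 37 = 2025 - 80 ≡ 37; y = λ·(43 - 37) - 47 ≡ 11. → (37, 11)
12P: (37, 11) + (37, 42): same x and y₁ ≡ -y₂, so the sum is 𝒪.
12P = 𝒪, so the order is 12.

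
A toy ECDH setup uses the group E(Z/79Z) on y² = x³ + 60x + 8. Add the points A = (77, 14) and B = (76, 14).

(5, 65)

(77, 14) + (76, 14). λ = (14 - 14)/(76 - 77) ≡ 0/78 mod 79. 78⁻¹ ≡ 78 (mod 79) since 78·78 = 6084 ≡ 1, so λ ≡ 0.
  x = λ² - 77 - 76 = 0 - 153 ≡ 5; y = λ·(77 - 5) - 14 ≡ 65. → (5, 65)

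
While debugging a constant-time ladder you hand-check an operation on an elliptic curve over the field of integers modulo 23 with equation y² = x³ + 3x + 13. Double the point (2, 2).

tangent at (2, 2): λ = (3·2² + 3)/(2·2) ≡ 15/4. 4⁻¹ ≡ 6 (mod 23), so λ ≡ 15·6 ≡ 21.
  x = λ² - 2 - 2 = 441 - 4 ≡ 0; y = λ·(2 - 0) - 2 ≡ 17. → (0, 17)

(0, 17)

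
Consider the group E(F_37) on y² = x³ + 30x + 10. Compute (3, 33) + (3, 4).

The two points share x = 3 and their y-coordinates satisfy 33 + 4 ≡ 0 (mod 37), so they are inverses. Their sum is ∞.

O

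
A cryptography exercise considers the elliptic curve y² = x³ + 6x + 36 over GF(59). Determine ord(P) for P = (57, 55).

3

2P: tangent at (57, 55): λ = (3·57² + 6)/(2·55) ≡ 18/51. 51⁻¹ ≡ 22 (mod 59) since 51·22 = 1122 ≡ 1, so λ ≡ 18·22 ≡ 42.
  x = λ² - 57 - 57 = 1764 - 114 ≡ 57; y = λ·(57 - 57) - 55 ≡ 4. → (57, 4)
3P: (57, 4) + (57, 55): same x and y₁ ≡ -y₂, so the sum is 𝒪.
3P = 𝒪, so the order is 3.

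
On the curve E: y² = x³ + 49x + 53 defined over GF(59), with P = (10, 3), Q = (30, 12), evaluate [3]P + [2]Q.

First 3P:
Repeated addition: build up to 3P.
2P: tangent at (10, 3): λ = (3·10² + 49)/(2·3) ≡ 54/6. 6⁻¹ ≡ 10 (mod 59), so λ ≡ 54·10 ≡ 9.
  x = λ² - 10 - 10 = 81 - 20 ≡ 2; y = λ·(10 - 2) - 3 ≡ 10. → (2, 10)
3P: (2, 10) + (10, 3). λ = (3 - 10)/(10 - 2) ≡ 52/8 mod 59. 8⁻¹ ≡ 37 (mod 59), so λ ≡ 36.
  x = λ² - 2 - 10 = 1296 - 12 ≡ 45; y = λ·(2 - 45) - 10 ≡ 35. → (45, 35)
3P = (45, 35).
Next 2Q:
Repeated addition: build up to 2Q.
2Q: tangent at (30, 12): λ = (3·30² + 49)/(2·12) ≡ 35/24. 24⁻¹ ≡ 32 (mod 59) since 24·32 = 768 ≡ 1, so λ ≡ 35·32 ≡ 58.
  x = λ² - 30 - 30 = 3364 - 60 ≡ 0; y = λ·(30 - 0) - 12 ≡ 17. → (0, 17)
2Q = (0, 17).
Finally 3P + 2Q:
(45, 35) + (0, 17). λ = (17 - 35)/(0 - 45) ≡ 41/14 mod 59. 14⁻¹ ≡ 38 (mod 59), so λ ≡ 24.
  x = λ² - 45 - 0 = 576 - 45 ≡ 0; y = λ·(45 - 0) - 35 ≡ 42. → (0, 42)

(0, 42)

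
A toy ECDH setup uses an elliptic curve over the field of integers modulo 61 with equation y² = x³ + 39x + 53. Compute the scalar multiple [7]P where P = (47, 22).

(13, 16)

Repeated addition: build up to 7P.
2P: tangent at (47, 22): λ = (3·47² + 39)/(2·22) ≡ 17/44. 44⁻¹ ≡ 43 (mod 61) since 44·43 = 1892 ≡ 1, so λ ≡ 17·43 ≡ 60.
  x = λ² - 47 - 47 = 3600 - 94 ≡ 29; y = λ·(47 - 29) - 22 ≡ 21. → (29, 21)
3P: (29, 21) + (47, 22). λ = (22 - 21)/(47 - 29) ≡ 1/18 mod 61. 18⁻¹ ≡ 17 (mod 61), so λ ≡ 17.
  x = λ² - 29 - 47 = 289 - 76 ≡ 30; y = λ·(29 - 30) - 21 ≡ 23. → (30, 23)
4P: (30, 23) + (47, 22). λ = (22 - 23)/(47 - 30) ≡ 60/17 mod 61. 17⁻¹ ≡ 18 (mod 61), so λ ≡ 43.
  x = λ² - 30 - 47 = 1849 - 77 ≡ 3; y = λ·(30 - 3) - 23 ≡ 40. → (3, 40)
5P: (3, 40) + (47, 22). λ = (22 - 40)/(47 - 3) ≡ 43/44 mod 61. 44⁻¹ ≡ 43 (mod 61) since 44·43 = 1892 ≡ 1, so λ ≡ 19.
  x = λ² - 3 - 47 = 361 - 50 ≡ 6; y = λ·(3 - 6) - 40 ≡ 25. → (6, 25)
6P: (6, 25) + (47, 22). λ = (22 - 25)/(47 - 6) ≡ 58/41 mod 61. 41⁻¹ ≡ 3 (mod 61) since 41·3 = 123 ≡ 1, so λ ≡ 52.
  x = λ² - 6 - 47 = 2704 - 53 ≡ 28; y = λ·(6 - 28) - 25 ≡ 51. → (28, 51)
7P: (28, 51) + (47, 22). λ = (22 - 51)/(47 - 28) ≡ 32/19 mod 61. 19⁻¹ ≡ 45 (mod 61), so λ ≡ 37.
  x = λ² - 28 - 47 = 1369 - 75 ≡ 13; y = λ·(28 - 13) - 51 ≡ 16. → (13, 16)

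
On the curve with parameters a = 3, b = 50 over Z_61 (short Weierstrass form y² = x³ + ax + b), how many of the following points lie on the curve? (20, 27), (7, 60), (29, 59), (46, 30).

3

(20, 27): 27² ≡ 58, rhs ≡ 58 → on.
(7, 60): 60² ≡ 1, rhs ≡ 48 → off.
(29, 59): 59² ≡ 4, rhs ≡ 4 → on.
(46, 30): 30² ≡ 46, rhs ≡ 46 → on.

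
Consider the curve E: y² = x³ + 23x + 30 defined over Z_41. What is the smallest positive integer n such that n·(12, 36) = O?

8

2P: tangent at (12, 36): λ = (3·12² + 23)/(2·36) ≡ 4/31. 31⁻¹ ≡ 4 (mod 41), so λ ≡ 4·4 ≡ 16.
  x = λ² - 12 - 12 = 256 - 24 ≡ 27; y = λ·(12 - 27) - 36 ≡ 11. → (27, 11)
3P: (27, 11) + (12, 36). λ = (36 - 11)/(12 - 27) ≡ 25/26 mod 41. 26⁻¹ ≡ 30 (mod 41), so λ ≡ 12.
  x = λ² - 27 - 12 = 144 - 39 ≡ 23; y = λ·(27 - 23) - 11 ≡ 37. → (23, 37)
4P: (23, 37) + (12, 36). λ = (36 - 37)/(12 - 23) ≡ 40/30 mod 41. 30⁻¹ ≡ 26 (mod 41), so λ ≡ 15.
  x = λ² - 23 - 12 = 225 - 35 ≡ 26; y = λ·(23 - 26) - 37 ≡ 0. → (26, 0)
5P: (26, 0) + (12, 36). λ = (36 - 0)/(12 - 26) ≡ 36/27 mod 41. 27⁻¹ ≡ 38 (mod 41) since 27·38 = 1026 ≡ 1, so λ ≡ 15.
  x = λ² - 26 - 12 = 225 - 38 ≡ 23; y = λ·(26 - 23) - 0 ≡ 4. → (23, 4)
6P: (23, 4) + (12, 36). λ = (36 - 4)/(12 - 23) ≡ 32/30 mod 41. 30⁻¹ ≡ 26 (mod 41) since 30·26 = 780 ≡ 1, so λ ≡ 12.
  x = λ² - 23 - 12 = 144 - 35 ≡ 27; y = λ·(23 - 27) - 4 ≡ 30. → (27, 30)
7P: (27, 30) + (12, 36). λ = (36 - 30)/(12 - 27) ≡ 6/26 mod 41. 26⁻¹ ≡ 30 (mod 41) since 26·30 = 780 ≡ 1, so λ ≡ 16.
  x = λ² - 27 - 12 = 256 - 39 ≡ 12; y = λ·(27 - 12) - 30 ≡ 5. → (12, 5)
8P: (12, 5) + (12, 36): same x and y₁ ≡ -y₂, so the sum is O.
8P = O, so the order is 8.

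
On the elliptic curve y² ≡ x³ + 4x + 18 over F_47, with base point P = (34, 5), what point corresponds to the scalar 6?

O

Double-and-add on 6 = (110)₂. Start with P = (34, 5) for the leading 1-bit.
double: tangent at (34, 5): λ = (3·34² + 4)/(2·5) ≡ 41/10. 10⁻¹ ≡ 33 (mod 47), so λ ≡ 41·33 ≡ 37.
  x = λ² - 34 - 34 = 1369 - 68 ≡ 32; y = λ·(34 - 32) - 5 ≡ 22. → (32, 22)
add P: (32, 22) + (34, 5). λ = (5 - 22)/(34 - 32) ≡ 30/2 mod 47. 2⁻¹ ≡ 24 (mod 47) since 2·24 = 48 ≡ 1, so λ ≡ 15.
  x = λ² - 32 - 34 = 225 - 66 ≡ 18; y = λ·(32 - 18) - 22 ≡ 0. → (18, 0)
double: (18, 0) + (18, 0): same x and y₁ ≡ -y₂, so the sum is the point at infinity.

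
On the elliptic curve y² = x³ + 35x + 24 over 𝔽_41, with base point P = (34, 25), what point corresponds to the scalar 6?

(23, 32)

Double-and-add on 6 = (110)₂. Start with P = (34, 25) for the leading 1-bit.
double: tangent at (34, 25): λ = (3·34² + 35)/(2·25) ≡ 18/9. 9⁻¹ ≡ 32 (mod 41) since 9·32 = 288 ≡ 1, so λ ≡ 18·32 ≡ 2.
  x = λ² - 34 - 34 = 4 - 68 ≡ 18; y = λ·(34 - 18) - 25 ≡ 7. → (18, 7)
add P: (18, 7) + (34, 25). λ = (25 - 7)/(34 - 18) ≡ 18/16 mod 41. 16⁻¹ ≡ 18 (mod 41), so λ ≡ 37.
  x = λ² - 18 - 34 = 1369 - 52 ≡ 5; y = λ·(18 - 5) - 7 ≡ 23. → (5, 23)
double: tangent at (5, 23): λ = (3·5² + 35)/(2·23) ≡ 28/5. 5⁻¹ ≡ 33 (mod 41), so λ ≡ 28·33 ≡ 22.
  x = λ² - 5 - 5 = 484 - 10 ≡ 23; y = λ·(5 - 23) - 23 ≡ 32. → (23, 32)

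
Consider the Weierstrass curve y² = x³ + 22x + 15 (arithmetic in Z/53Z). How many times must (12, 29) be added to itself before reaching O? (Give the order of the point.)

3

2P: tangent at (12, 29): λ = (3·12² + 22)/(2·29) ≡ 30/5. 5⁻¹ ≡ 32 (mod 53), so λ ≡ 30·32 ≡ 6.
  x = λ² - 12 - 12 = 36 - 24 ≡ 12; y = λ·(12 - 12) - 29 ≡ 24. → (12, 24)
3P: (12, 24) + (12, 29): same x and y₁ ≡ -y₂, so the sum is O.
3P = O, so the order is 3.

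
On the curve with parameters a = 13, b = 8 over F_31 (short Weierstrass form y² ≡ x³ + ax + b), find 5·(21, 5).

Write Q = (21, 5).
Double-and-add on 5 = (101)₂. Start with Q = (21, 5) for the leading 1-bit.
double: tangent at (21, 5): λ = (3·21² + 13)/(2·5) ≡ 3/10. 10⁻¹ ≡ 28 (mod 31) since 10·28 = 280 ≡ 1, so λ ≡ 3·28 ≡ 22.
  x = λ² - 21 - 21 = 484 - 42 ≡ 8; y = λ·(21 - 8) - 5 ≡ 2. → (8, 2)
double: tangent at (8, 2): λ = (3·8² + 13)/(2·2) ≡ 19/4. 4⁻¹ ≡ 8 (mod 31), so λ ≡ 19·8 ≡ 28.
  x = λ² - 8 - 8 = 784 - 16 ≡ 24; y = λ·(8 - 24) - 2 ≡ 15. → (24, 15)
add Q: (24, 15) + (21, 5). λ = (5 - 15)/(21 - 24) ≡ 21/28 mod 31. 28⁻¹ ≡ 10 (mod 31), so λ ≡ 24.
  x = λ² - 24 - 21 = 576 - 45 ≡ 4; y = λ·(24 - 4) - 15 ≡ 0. → (4, 0)

(4, 0)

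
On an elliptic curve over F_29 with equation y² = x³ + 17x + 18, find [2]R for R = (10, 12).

tangent at (10, 12): λ = (3·10² + 17)/(2·12) ≡ 27/24. 24⁻¹ ≡ 23 (mod 29) since 24·23 = 552 ≡ 1, so λ ≡ 27·23 ≡ 12.
  x = λ² - 10 - 10 = 144 - 20 ≡ 8; y = λ·(10 - 8) - 12 ≡ 12. → (8, 12)

(8, 12)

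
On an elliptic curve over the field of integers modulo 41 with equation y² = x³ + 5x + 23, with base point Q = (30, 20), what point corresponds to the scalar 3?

Repeated addition: build up to 3Q.
2Q: tangent at (30, 20): λ = (3·30² + 5)/(2·20) ≡ 40/40. 40⁻¹ ≡ 40 (mod 41), so λ ≡ 40·40 ≡ 1.
  x = λ² - 30 - 30 = 1 - 60 ≡ 23; y = λ·(30 - 23) - 20 ≡ 28. → (23, 28)
3Q: (23, 28) + (30, 20). λ = (20 - 28)/(30 - 23) ≡ 33/7 mod 41. 7⁻¹ ≡ 6 (mod 41), so λ ≡ 34.
  x = λ² - 23 - 30 = 1156 - 53 ≡ 37; y = λ·(23 - 37) - 28 ≡ 29. → (37, 29)

(37, 29)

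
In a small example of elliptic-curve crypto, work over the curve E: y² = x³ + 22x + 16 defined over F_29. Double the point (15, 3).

(24, 10)

tangent at (15, 3): λ = (3·15² + 22)/(2·3) ≡ 1/6. 6⁻¹ ≡ 5 (mod 29) since 6·5 = 30 ≡ 1, so λ ≡ 1·5 ≡ 5.
  x = λ² - 15 - 15 = 25 - 30 ≡ 24; y = λ·(15 - 24) - 3 ≡ 10. → (24, 10)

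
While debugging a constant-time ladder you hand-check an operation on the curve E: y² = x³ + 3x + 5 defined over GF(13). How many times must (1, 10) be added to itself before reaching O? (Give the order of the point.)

9

2P: tangent at (1, 10): λ = (3·1² + 3)/(2·10) ≡ 6/7. 7⁻¹ ≡ 2 (mod 13), so λ ≡ 6·2 ≡ 12.
  x = λ² - 1 - 1 = 144 - 2 ≡ 12; y = λ·(1 - 12) - 10 ≡ 1. → (12, 1)
3P: (12, 1) + (1, 10). λ = (10 - 1)/(1 - 12) ≡ 9/2 mod 13. 2⁻¹ ≡ 7 (mod 13), so λ ≡ 11.
  x = λ² - 12 - 1 = 121 - 13 ≡ 4; y = λ·(12 - 4) - 1 ≡ 9. → (4, 9)
4P: (4, 9) + (1, 10). λ = (10 - 9)/(1 - 4) ≡ 1/10 mod 13. 10⁻¹ ≡ 4 (mod 13) since 10·4 = 40 ≡ 1, so λ ≡ 4.
  x = λ² - 4 - 1 = 16 - 5 ≡ 11; y = λ·(4 - 11) - 9 ≡ 2. → (11, 2)
5P: (11, 2) + (1, 10). λ = (10 - 2)/(1 - 11) ≡ 8/3 mod 13. 3⁻¹ ≡ 9 (mod 13), so λ ≡ 7.
  x = λ² - 11 - 1 = 49 - 12 ≡ 11; y = λ·(11 - 11) - 2 ≡ 11. → (11, 11)
6P: (11, 11) + (1, 10). λ = (10 - 11)/(1 - 11) ≡ 12/3 mod 13. 3⁻¹ ≡ 9 (mod 13) since 3·9 = 27 ≡ 1, so λ ≡ 4.
  x = λ² - 11 - 1 = 16 - 12 ≡ 4; y = λ·(11 - 4) - 11 ≡ 4. → (4, 4)
7P: (4, 4) + (1, 10). λ = (10 - 4)/(1 - 4) ≡ 6/10 mod 13. 10⁻¹ ≡ 4 (mod 13) since 10·4 = 40 ≡ 1, so λ ≡ 11.
  x = λ² - 4 - 1 = 121 - 5 ≡ 12; y = λ·(4 - 12) - 4 ≡ 12. → (12, 12)
8P: (12, 12) + (1, 10). λ = (10 - 12)/(1 - 12) ≡ 11/2 mod 13. 2⁻¹ ≡ 7 (mod 13) since 2·7 = 14 ≡ 1, so λ ≡ 12.
  x = λ² - 12 - 1 = 144 - 13 ≡ 1; y = λ·(12 - 1) - 12 ≡ 3. → (1, 3)
9P: (1, 3) + (1, 10): same x and y₁ ≡ -y₂, so the sum is O.
9P = O, so the order is 9.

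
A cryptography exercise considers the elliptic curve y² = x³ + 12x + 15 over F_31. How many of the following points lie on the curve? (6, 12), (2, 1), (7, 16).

(6, 12): 12² ≡ 20, rhs ≡ 24 → off.
(2, 1): 1² ≡ 1, rhs ≡ 16 → off.
(7, 16): 16² ≡ 8, rhs ≡ 8 → on.

1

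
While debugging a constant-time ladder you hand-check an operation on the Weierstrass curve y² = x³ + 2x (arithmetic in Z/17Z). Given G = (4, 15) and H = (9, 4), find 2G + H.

(9, 13)

First 2G:
Repeated addition: build up to 2G.
2G: tangent at (4, 15): λ = (3·4² + 2)/(2·15) ≡ 16/13. 13⁻¹ ≡ 4 (mod 17), so λ ≡ 16·4 ≡ 13.
  x = λ² - 4 - 4 = 169 - 8 ≡ 8; y = λ·(4 - 8) - 15 ≡ 1. → (8, 1)
2G = (8, 1).
Finally 2G + H:
(8, 1) + (9, 4). λ = (4 - 1)/(9 - 8) ≡ 3/1 mod 17. 1⁻¹ ≡ 1 (mod 17), so λ ≡ 3.
  x = λ² - 8 - 9 = 9 - 17 ≡ 9; y = λ·(8 - 9) - 1 ≡ 13. → (9, 13)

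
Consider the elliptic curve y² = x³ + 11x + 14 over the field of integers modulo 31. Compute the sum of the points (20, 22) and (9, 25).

(20, 22) + (9, 25). λ = (25 - 22)/(9 - 20) ≡ 3/20 mod 31. 20⁻¹ ≡ 14 (mod 31) since 20·14 = 280 ≡ 1, so λ ≡ 11.
  x = λ² - 20 - 9 = 121 - 29 ≡ 30; y = λ·(20 - 30) - 22 ≡ 23. → (30, 23)

(30, 23)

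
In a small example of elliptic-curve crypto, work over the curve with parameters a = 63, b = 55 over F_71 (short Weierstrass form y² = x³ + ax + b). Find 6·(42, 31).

Write Q = (42, 31).
Double-and-add on 6 = (110)₂. Start with Q = (42, 31) for the leading 1-bit.
double: tangent at (42, 31): λ = (3·42² + 63)/(2·31) ≡ 30/62. 62⁻¹ ≡ 63 (mod 71) since 62·63 = 3906 ≡ 1, so λ ≡ 30·63 ≡ 44.
  x = λ² - 42 - 42 = 1936 - 84 ≡ 6; y = λ·(42 - 6) - 31 ≡ 62. → (6, 62)
add Q: (6, 62) + (42, 31). λ = (31 - 62)/(42 - 6) ≡ 40/36 mod 71. 36⁻¹ ≡ 2 (mod 71), so λ ≡ 9.
  x = λ² - 6 - 42 = 81 - 48 ≡ 33; y = λ·(6 - 33) - 62 ≡ 50. → (33, 50)
double: tangent at (33, 50): λ = (3·33² + 63)/(2·50) ≡ 64/29. 29⁻¹ ≡ 49 (mod 71), so λ ≡ 64·49 ≡ 12.
  x = λ² - 33 - 33 = 144 - 66 ≡ 7; y = λ·(33 - 7) - 50 ≡ 49. → (7, 49)

(7, 49)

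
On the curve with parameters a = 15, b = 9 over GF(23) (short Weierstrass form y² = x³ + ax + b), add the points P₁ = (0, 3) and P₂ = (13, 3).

(10, 20)

(0, 3) + (13, 3). λ = (3 - 3)/(13 - 0) ≡ 0/13 mod 23. 13⁻¹ ≡ 16 (mod 23), so λ ≡ 0.
  x = λ² - 0 - 13 = 0 - 13 ≡ 10; y = λ·(0 - 10) - 3 ≡ 20. → (10, 20)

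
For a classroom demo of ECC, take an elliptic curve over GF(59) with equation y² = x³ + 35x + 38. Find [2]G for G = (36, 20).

(6, 46)

tangent at (36, 20): λ = (3·36² + 35)/(2·20) ≡ 29/40. 40⁻¹ ≡ 31 (mod 59), so λ ≡ 29·31 ≡ 14.
  x = λ² - 36 - 36 = 196 - 72 ≡ 6; y = λ·(36 - 6) - 20 ≡ 46. → (6, 46)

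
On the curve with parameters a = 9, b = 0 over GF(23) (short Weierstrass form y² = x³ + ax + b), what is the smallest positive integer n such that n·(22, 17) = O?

2P: tangent at (22, 17): λ = (3·22² + 9)/(2·17) ≡ 12/11. 11⁻¹ ≡ 21 (mod 23) since 11·21 = 231 ≡ 1, so λ ≡ 12·21 ≡ 22.
  x = λ² - 22 - 22 = 484 - 44 ≡ 3; y = λ·(22 - 3) - 17 ≡ 10. → (3, 10)
3P: (3, 10) + (22, 17). λ = (17 - 10)/(22 - 3) ≡ 7/19 mod 23. 19⁻¹ ≡ 17 (mod 23), so λ ≡ 4.
  x = λ² - 3 - 22 = 16 - 25 ≡ 14; y = λ·(3 - 14) - 10 ≡ 15. → (14, 15)
4P: (14, 15) + (22, 17). λ = (17 - 15)/(22 - 14) ≡ 2/8 mod 23. 8⁻¹ ≡ 3 (mod 23) since 8·3 = 24 ≡ 1, so λ ≡ 6.
  x = λ² - 14 - 22 = 36 - 36 ≡ 0; y = λ·(14 - 0) - 15 ≡ 0. → (0, 0)
5P: (0, 0) + (22, 17). λ = (17 - 0)/(22 - 0) ≡ 17/22 mod 23. 22⁻¹ ≡ 22 (mod 23), so λ ≡ 6.
  x = λ² - 0 - 22 = 36 - 22 ≡ 14; y = λ·(0 - 14) - 0 ≡ 8. → (14, 8)
6P: (14, 8) + (22, 17). λ = (17 - 8)/(22 - 14) ≡ 9/8 mod 23. 8⁻¹ ≡ 3 (mod 23), so λ ≡ 4.
  x = λ² - 14 - 22 = 16 - 36 ≡ 3; y = λ·(14 - 3) - 8 ≡ 13. → (3, 13)
7P: (3, 13) + (22, 17). λ = (17 - 13)/(22 - 3) ≡ 4/19 mod 23. 19⁻¹ ≡ 17 (mod 23), so λ ≡ 22.
  x = λ² - 3 - 22 = 484 - 25 ≡ 22; y = λ·(3 - 22) - 13 ≡ 6. → (22, 6)
8P: (22, 6) + (22, 17): same x and y₁ ≡ -y₂, so the sum is O.
8P = O, so the order is 8.

8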